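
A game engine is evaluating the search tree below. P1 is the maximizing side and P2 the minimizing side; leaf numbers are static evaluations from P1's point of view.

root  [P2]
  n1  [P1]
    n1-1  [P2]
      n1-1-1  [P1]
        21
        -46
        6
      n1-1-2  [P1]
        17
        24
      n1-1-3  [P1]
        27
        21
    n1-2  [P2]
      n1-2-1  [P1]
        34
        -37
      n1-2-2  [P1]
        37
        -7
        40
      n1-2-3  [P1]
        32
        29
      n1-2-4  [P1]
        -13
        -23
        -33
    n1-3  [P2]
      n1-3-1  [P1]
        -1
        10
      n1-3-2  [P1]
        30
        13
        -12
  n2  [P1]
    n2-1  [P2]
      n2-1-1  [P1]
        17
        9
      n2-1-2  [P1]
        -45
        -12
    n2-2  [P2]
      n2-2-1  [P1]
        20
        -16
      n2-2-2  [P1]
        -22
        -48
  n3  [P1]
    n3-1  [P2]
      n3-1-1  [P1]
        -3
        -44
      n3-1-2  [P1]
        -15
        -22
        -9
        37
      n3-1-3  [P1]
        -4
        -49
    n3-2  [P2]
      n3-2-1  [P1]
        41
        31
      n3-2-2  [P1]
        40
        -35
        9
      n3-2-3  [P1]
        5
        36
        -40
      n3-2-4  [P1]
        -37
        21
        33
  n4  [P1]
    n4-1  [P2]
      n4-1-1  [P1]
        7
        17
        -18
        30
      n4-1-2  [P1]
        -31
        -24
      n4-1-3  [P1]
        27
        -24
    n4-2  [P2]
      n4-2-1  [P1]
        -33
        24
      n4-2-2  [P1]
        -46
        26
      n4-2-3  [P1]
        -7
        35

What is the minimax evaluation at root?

n1-1-1 (P1): max(21, -46, 6) = 21
n1-1-2 (P1): max(17, 24) = 24
n1-1-3 (P1): max(27, 21) = 27
n1-1 (P2): min(21, 24, 27) = 21
n1-2-1 (P1): max(34, -37) = 34
n1-2-2 (P1): max(37, -7, 40) = 40
n1-2-3 (P1): max(32, 29) = 32
n1-2-4 (P1): max(-13, -23, -33) = -13
n1-2 (P2): min(34, 40, 32, -13) = -13
n1-3-1 (P1): max(-1, 10) = 10
n1-3-2 (P1): max(30, 13, -12) = 30
n1-3 (P2): min(10, 30) = 10
n1 (P1): max(21, -13, 10) = 21
n2-1-1 (P1): max(17, 9) = 17
n2-1-2 (P1): max(-45, -12) = -12
n2-1 (P2): min(17, -12) = -12
n2-2-1 (P1): max(20, -16) = 20
n2-2-2 (P1): max(-22, -48) = -22
n2-2 (P2): min(20, -22) = -22
n2 (P1): max(-12, -22) = -12
n3-1-1 (P1): max(-3, -44) = -3
n3-1-2 (P1): max(-15, -22, -9, 37) = 37
n3-1-3 (P1): max(-4, -49) = -4
n3-1 (P2): min(-3, 37, -4) = -4
n3-2-1 (P1): max(41, 31) = 41
n3-2-2 (P1): max(40, -35, 9) = 40
n3-2-3 (P1): max(5, 36, -40) = 36
n3-2-4 (P1): max(-37, 21, 33) = 33
n3-2 (P2): min(41, 40, 36, 33) = 33
n3 (P1): max(-4, 33) = 33
n4-1-1 (P1): max(7, 17, -18, 30) = 30
n4-1-2 (P1): max(-31, -24) = -24
n4-1-3 (P1): max(27, -24) = 27
n4-1 (P2): min(30, -24, 27) = -24
n4-2-1 (P1): max(-33, 24) = 24
n4-2-2 (P1): max(-46, 26) = 26
n4-2-3 (P1): max(-7, 35) = 35
n4-2 (P2): min(24, 26, 35) = 24
n4 (P1): max(-24, 24) = 24
root (P2): min(21, -12, 33, 24) = -12

-12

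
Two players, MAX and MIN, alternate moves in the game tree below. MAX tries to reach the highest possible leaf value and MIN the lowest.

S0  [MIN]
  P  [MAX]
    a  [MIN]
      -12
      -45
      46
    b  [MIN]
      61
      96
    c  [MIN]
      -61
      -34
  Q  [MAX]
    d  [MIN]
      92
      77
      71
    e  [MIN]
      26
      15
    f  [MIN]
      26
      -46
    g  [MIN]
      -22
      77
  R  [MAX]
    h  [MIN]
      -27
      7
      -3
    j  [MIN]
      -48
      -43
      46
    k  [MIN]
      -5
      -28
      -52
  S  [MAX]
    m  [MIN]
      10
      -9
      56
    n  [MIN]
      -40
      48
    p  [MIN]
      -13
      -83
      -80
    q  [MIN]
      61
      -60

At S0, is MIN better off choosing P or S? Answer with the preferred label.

a (MIN): min(-12, -45, 46) = -45
b (MIN): min(61, 96) = 61
c (MIN): min(-61, -34) = -61
P (MAX): max(-45, 61, -61) = 61
m (MIN): min(10, -9, 56) = -9
n (MIN): min(-40, 48) = -40
p (MIN): min(-13, -83, -80) = -83
q (MIN): min(61, -60) = -60
S (MAX): max(-9, -40, -83, -60) = -9
MIN prefers the lower value; P=61, S=-9. S is better since -9 < 61.

S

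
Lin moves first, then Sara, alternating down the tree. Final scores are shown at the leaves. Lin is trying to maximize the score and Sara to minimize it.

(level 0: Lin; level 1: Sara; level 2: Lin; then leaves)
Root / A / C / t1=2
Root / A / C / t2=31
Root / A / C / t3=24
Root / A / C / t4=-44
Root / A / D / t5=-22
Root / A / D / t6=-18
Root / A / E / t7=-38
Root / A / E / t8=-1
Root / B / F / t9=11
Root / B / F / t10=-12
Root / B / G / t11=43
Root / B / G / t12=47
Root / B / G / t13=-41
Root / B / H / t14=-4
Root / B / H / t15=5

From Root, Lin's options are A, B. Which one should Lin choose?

C (Lin): max(2, 31, 24, -44) = 31
D (Lin): max(-22, -18) = -18
E (Lin): max(-38, -1) = -1
A (Sara): min(31, -18, -1) = -18
F (Lin): max(11, -12) = 11
G (Lin): max(43, 47, -41) = 47
H (Lin): max(-4, 5) = 5
B (Sara): min(11, 47, 5) = 5
Root (Lin): max(-18, 5) = 5
Lin at Root wants the highest of {A=-18, B=5}, so chooses B.

B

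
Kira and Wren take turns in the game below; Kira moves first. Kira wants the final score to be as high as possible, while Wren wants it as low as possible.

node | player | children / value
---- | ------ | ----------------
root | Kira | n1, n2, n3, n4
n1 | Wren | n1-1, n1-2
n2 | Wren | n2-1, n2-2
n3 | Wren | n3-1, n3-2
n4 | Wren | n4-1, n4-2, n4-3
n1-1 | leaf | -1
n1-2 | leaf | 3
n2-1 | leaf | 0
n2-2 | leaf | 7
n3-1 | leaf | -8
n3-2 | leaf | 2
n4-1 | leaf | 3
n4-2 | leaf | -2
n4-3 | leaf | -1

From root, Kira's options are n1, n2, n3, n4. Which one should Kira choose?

n1 (Wren): min(-1, 3) = -1
n2 (Wren): min(0, 7) = 0
n3 (Wren): min(-8, 2) = -8
n4 (Wren): min(3, -2, -1) = -2
root (Kira): max(-1, 0, -8, -2) = 0
Kira at root wants the highest of {n1=-1, n2=0, n3=-8, n4=-2}, so chooses n2.

n2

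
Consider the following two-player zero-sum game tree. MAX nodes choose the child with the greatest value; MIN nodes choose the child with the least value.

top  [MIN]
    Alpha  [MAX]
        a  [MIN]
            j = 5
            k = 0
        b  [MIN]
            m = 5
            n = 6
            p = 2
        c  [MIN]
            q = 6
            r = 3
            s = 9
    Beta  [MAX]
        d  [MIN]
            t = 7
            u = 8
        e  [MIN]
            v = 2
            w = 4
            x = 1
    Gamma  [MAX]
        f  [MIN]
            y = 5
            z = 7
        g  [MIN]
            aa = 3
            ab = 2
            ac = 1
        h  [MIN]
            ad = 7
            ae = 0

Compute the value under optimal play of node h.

0

h (MIN): min(7, 0) = 0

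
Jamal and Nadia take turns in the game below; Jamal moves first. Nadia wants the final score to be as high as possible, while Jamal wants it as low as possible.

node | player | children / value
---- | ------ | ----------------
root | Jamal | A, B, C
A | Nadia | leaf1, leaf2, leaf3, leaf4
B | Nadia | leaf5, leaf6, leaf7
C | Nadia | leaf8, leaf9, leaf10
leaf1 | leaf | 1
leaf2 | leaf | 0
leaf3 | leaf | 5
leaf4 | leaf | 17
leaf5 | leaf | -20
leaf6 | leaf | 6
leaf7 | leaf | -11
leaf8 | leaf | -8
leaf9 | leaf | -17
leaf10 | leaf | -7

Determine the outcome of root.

A (Nadia): max(1, 0, 5, 17) = 17
B (Nadia): max(-20, 6, -11) = 6
C (Nadia): max(-8, -17, -7) = -7
root (Jamal): min(17, 6, -7) = -7

-7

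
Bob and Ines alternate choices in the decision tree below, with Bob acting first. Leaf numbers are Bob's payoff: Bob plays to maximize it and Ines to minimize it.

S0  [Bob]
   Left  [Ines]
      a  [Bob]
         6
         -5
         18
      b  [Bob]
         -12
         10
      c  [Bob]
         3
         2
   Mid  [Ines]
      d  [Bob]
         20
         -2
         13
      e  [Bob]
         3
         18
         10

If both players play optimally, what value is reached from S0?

18

a (Bob): max(6, -5, 18) = 18
b (Bob): max(-12, 10) = 10
c (Bob): max(3, 2) = 3
Left (Ines): min(18, 10, 3) = 3
d (Bob): max(20, -2, 13) = 20
e (Bob): max(3, 18, 10) = 18
Mid (Ines): min(20, 18) = 18
S0 (Bob): max(3, 18) = 18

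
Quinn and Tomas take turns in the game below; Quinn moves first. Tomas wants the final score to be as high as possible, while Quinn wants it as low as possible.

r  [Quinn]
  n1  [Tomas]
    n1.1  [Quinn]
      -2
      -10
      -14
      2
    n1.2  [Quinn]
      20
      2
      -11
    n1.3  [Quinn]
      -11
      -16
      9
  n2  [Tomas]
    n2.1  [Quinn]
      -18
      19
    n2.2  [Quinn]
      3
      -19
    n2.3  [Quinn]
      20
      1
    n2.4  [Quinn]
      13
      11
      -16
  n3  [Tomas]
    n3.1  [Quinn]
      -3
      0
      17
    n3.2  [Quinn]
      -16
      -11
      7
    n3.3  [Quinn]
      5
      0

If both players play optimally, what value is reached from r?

n1.1 (Quinn): min(-2, -10, -14, 2) = -14
n1.2 (Quinn): min(20, 2, -11) = -11
n1.3 (Quinn): min(-11, -16, 9) = -16
n1 (Tomas): max(-14, -11, -16) = -11
n2.1 (Quinn): min(-18, 19) = -18
n2.2 (Quinn): min(3, -19) = -19
n2.3 (Quinn): min(20, 1) = 1
n2.4 (Quinn): min(13, 11, -16) = -16
n2 (Tomas): max(-18, -19, 1, -16) = 1
n3.1 (Quinn): min(-3, 0, 17) = -3
n3.2 (Quinn): min(-16, -11, 7) = -16
n3.3 (Quinn): min(5, 0) = 0
n3 (Tomas): max(-3, -16, 0) = 0
r (Quinn): min(-11, 1, 0) = -11

-11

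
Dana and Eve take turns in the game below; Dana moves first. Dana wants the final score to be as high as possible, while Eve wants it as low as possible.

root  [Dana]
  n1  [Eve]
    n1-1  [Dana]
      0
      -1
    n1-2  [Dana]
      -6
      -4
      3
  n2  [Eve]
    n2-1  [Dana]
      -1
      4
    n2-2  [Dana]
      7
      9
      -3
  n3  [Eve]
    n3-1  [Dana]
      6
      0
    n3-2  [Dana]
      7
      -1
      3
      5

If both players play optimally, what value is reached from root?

6

n1-1 (Dana): max(0, -1) = 0
n1-2 (Dana): max(-6, -4, 3) = 3
n1 (Eve): min(0, 3) = 0
n2-1 (Dana): max(-1, 4) = 4
n2-2 (Dana): max(7, 9, -3) = 9
n2 (Eve): min(4, 9) = 4
n3-1 (Dana): max(6, 0) = 6
n3-2 (Dana): max(7, -1, 3, 5) = 7
n3 (Eve): min(6, 7) = 6
root (Dana): max(0, 4, 6) = 6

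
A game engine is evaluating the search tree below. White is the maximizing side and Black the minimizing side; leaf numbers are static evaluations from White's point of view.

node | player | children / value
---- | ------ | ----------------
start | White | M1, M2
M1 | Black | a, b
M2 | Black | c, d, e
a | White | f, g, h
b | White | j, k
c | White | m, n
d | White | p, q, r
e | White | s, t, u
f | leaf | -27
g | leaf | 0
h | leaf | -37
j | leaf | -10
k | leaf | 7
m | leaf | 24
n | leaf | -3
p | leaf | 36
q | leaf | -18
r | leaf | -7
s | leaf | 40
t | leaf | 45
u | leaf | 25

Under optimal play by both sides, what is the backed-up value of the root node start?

24

a (White): max(-27, 0, -37) = 0
b (White): max(-10, 7) = 7
M1 (Black): min(0, 7) = 0
c (White): max(24, -3) = 24
d (White): max(36, -18, -7) = 36
e (White): max(40, 45, 25) = 45
M2 (Black): min(24, 36, 45) = 24
start (White): max(0, 24) = 24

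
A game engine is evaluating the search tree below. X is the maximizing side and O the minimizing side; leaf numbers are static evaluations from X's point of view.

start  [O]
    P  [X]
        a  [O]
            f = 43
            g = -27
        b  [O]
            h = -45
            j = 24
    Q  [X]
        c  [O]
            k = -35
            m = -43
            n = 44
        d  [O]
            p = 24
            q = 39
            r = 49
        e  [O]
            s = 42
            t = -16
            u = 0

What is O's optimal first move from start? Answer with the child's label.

P

a (O): min(43, -27) = -27
b (O): min(-45, 24) = -45
P (X): max(-27, -45) = -27
c (O): min(-35, -43, 44) = -43
d (O): min(24, 39, 49) = 24
e (O): min(42, -16, 0) = -16
Q (X): max(-43, 24, -16) = 24
start (O): min(-27, 24) = -27
O at start wants the lowest of {P=-27, Q=24}, so chooses P.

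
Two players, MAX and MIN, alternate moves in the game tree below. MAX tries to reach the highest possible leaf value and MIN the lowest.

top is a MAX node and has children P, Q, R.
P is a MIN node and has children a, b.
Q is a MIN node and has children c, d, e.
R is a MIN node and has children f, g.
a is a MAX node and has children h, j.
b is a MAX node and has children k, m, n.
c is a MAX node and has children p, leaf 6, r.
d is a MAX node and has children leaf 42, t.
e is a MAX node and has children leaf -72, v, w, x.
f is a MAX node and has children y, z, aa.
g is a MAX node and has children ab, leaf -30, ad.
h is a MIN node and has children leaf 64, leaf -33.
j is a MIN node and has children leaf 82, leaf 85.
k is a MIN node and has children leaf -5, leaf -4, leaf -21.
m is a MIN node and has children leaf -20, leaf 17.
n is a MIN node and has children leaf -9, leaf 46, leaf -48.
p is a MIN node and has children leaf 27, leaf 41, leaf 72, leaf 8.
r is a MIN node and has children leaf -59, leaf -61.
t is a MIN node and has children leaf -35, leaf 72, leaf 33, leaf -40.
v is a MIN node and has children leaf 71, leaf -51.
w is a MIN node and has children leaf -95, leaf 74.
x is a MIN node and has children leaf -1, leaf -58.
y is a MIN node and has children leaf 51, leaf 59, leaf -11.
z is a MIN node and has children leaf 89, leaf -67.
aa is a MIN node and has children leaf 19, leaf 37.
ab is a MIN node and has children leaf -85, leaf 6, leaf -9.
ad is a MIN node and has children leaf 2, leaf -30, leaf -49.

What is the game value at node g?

ab (MIN): min(-85, 6, -9) = -85
ad (MIN): min(2, -30, -49) = -49
g (MAX): max(-85, -30, -49) = -30

-30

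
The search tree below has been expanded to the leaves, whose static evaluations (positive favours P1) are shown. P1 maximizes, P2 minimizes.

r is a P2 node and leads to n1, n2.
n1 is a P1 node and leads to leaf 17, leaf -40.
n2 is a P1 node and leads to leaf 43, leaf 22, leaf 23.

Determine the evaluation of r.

n1 (P1): max(17, -40) = 17
n2 (P1): max(43, 22, 23) = 43
r (P2): min(17, 43) = 17

17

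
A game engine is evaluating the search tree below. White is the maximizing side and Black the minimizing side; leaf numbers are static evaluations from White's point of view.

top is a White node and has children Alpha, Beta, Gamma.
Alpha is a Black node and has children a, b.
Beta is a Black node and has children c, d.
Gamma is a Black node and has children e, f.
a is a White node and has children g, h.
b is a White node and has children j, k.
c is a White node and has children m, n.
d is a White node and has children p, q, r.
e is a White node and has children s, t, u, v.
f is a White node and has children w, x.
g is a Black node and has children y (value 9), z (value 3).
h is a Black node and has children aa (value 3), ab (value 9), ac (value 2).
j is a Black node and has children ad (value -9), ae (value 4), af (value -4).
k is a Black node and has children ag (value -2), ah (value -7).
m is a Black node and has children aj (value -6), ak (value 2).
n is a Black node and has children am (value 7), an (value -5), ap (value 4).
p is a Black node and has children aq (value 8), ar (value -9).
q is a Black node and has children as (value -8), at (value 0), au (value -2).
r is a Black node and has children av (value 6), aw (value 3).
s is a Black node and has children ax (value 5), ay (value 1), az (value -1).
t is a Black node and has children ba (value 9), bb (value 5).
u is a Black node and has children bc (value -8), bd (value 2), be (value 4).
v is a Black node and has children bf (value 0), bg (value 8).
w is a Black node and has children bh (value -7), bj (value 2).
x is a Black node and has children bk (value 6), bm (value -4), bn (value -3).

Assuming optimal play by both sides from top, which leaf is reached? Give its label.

g (Black): min(9, 3) = 3
h (Black): min(3, 9, 2) = 2
a (White): max(3, 2) = 3
j (Black): min(-9, 4, -4) = -9
k (Black): min(-2, -7) = -7
b (White): max(-9, -7) = -7
Alpha (Black): min(3, -7) = -7
m (Black): min(-6, 2) = -6
n (Black): min(7, -5, 4) = -5
c (White): max(-6, -5) = -5
p (Black): min(8, -9) = -9
q (Black): min(-8, 0, -2) = -8
r (Black): min(6, 3) = 3
d (White): max(-9, -8, 3) = 3
Beta (Black): min(-5, 3) = -5
s (Black): min(5, 1, -1) = -1
t (Black): min(9, 5) = 5
u (Black): min(-8, 2, 4) = -8
v (Black): min(0, 8) = 0
e (White): max(-1, 5, -8, 0) = 5
w (Black): min(-7, 2) = -7
x (Black): min(6, -4, -3) = -4
f (White): max(-7, -4) = -4
Gamma (Black): min(5, -4) = -4
top (White): max(-7, -5, -4) = -4
At top, White picks Gamma (highest: -4).
At Gamma, Black picks f (lowest: -4).
At f, White picks x (highest: -4).
At x, Black picks bm (lowest: -4).
Terminal value -4.

bm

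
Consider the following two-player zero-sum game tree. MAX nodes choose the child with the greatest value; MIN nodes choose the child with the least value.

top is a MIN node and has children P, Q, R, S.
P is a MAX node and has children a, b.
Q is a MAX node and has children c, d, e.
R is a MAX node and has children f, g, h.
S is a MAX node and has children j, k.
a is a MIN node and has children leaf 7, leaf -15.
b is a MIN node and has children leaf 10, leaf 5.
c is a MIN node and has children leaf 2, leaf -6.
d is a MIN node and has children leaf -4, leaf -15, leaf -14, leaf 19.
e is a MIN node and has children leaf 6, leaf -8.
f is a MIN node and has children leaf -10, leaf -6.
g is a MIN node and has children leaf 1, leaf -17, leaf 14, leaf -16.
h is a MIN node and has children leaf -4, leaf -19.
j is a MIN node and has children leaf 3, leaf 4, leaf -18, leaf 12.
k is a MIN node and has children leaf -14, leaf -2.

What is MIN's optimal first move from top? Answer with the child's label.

a (MIN): min(7, -15) = -15
b (MIN): min(10, 5) = 5
P (MAX): max(-15, 5) = 5
c (MIN): min(2, -6) = -6
d (MIN): min(-4, -15, -14, 19) = -15
e (MIN): min(6, -8) = -8
Q (MAX): max(-6, -15, -8) = -6
f (MIN): min(-10, -6) = -10
g (MIN): min(1, -17, 14, -16) = -17
h (MIN): min(-4, -19) = -19
R (MAX): max(-10, -17, -19) = -10
j (MIN): min(3, 4, -18, 12) = -18
k (MIN): min(-14, -2) = -14
S (MAX): max(-18, -14) = -14
top (MIN): min(5, -6, -10, -14) = -14
MIN at top wants the lowest of {P=5, Q=-6, R=-10, S=-14}, so chooses S.

S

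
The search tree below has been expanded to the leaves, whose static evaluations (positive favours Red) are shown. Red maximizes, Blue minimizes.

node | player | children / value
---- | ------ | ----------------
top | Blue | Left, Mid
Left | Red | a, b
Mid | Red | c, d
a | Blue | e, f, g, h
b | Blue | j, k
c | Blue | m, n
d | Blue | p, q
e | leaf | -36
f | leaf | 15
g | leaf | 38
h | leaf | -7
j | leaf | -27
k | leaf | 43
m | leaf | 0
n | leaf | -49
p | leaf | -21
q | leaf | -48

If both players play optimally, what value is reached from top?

-48

a (Blue): min(-36, 15, 38, -7) = -36
b (Blue): min(-27, 43) = -27
Left (Red): max(-36, -27) = -27
c (Blue): min(0, -49) = -49
d (Blue): min(-21, -48) = -48
Mid (Red): max(-49, -48) = -48
top (Blue): min(-27, -48) = -48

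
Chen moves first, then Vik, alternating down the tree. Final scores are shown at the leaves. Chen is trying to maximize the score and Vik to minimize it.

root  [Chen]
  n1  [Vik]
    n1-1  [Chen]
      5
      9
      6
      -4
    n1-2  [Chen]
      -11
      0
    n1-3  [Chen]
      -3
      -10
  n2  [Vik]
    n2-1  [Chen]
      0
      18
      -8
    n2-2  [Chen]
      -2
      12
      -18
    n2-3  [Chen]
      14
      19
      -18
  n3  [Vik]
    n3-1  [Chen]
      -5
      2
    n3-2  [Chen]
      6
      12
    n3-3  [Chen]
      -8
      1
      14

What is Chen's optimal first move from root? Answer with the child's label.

n1-1 (Chen): max(5, 9, 6, -4) = 9
n1-2 (Chen): max(-11, 0) = 0
n1-3 (Chen): max(-3, -10) = -3
n1 (Vik): min(9, 0, -3) = -3
n2-1 (Chen): max(0, 18, -8) = 18
n2-2 (Chen): max(-2, 12, -18) = 12
n2-3 (Chen): max(14, 19, -18) = 19
n2 (Vik): min(18, 12, 19) = 12
n3-1 (Chen): max(-5, 2) = 2
n3-2 (Chen): max(6, 12) = 12
n3-3 (Chen): max(-8, 1, 14) = 14
n3 (Vik): min(2, 12, 14) = 2
root (Chen): max(-3, 12, 2) = 12
Chen at root wants the highest of {n1=-3, n2=12, n3=2}, so chooses n2.

n2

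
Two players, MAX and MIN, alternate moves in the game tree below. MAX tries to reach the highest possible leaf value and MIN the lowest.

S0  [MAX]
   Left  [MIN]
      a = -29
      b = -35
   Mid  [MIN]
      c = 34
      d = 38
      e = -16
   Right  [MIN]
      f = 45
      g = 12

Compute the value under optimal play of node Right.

12

Right (MIN): min(45, 12) = 12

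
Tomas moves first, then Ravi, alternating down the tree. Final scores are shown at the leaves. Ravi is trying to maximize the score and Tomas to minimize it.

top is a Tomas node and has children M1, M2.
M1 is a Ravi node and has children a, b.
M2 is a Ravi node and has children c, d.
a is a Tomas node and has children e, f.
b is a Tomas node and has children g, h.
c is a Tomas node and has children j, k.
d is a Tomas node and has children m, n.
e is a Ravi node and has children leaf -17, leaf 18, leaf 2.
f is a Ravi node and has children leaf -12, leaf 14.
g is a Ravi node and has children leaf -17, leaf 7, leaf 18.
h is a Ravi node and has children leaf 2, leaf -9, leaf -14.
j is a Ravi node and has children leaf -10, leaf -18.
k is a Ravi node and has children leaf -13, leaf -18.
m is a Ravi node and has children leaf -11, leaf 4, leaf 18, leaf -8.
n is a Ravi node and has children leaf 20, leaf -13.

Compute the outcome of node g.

g (Ravi): max(-17, 7, 18) = 18

18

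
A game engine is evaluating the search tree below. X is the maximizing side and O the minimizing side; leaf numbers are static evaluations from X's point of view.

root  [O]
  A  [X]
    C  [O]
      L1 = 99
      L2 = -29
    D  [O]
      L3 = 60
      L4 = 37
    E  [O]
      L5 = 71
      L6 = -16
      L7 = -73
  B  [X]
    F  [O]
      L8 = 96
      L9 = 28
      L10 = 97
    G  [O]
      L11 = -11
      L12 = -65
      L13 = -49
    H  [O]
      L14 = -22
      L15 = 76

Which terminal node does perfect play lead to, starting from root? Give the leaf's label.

C (O): min(99, -29) = -29
D (O): min(60, 37) = 37
E (O): min(71, -16, -73) = -73
A (X): max(-29, 37, -73) = 37
F (O): min(96, 28, 97) = 28
G (O): min(-11, -65, -49) = -65
H (O): min(-22, 76) = -22
B (X): max(28, -65, -22) = 28
root (O): min(37, 28) = 28
At root, O picks B (lowest: 28).
At B, X picks F (highest: 28).
At F, O picks L9 (lowest: 28).
Terminal value 28.

L9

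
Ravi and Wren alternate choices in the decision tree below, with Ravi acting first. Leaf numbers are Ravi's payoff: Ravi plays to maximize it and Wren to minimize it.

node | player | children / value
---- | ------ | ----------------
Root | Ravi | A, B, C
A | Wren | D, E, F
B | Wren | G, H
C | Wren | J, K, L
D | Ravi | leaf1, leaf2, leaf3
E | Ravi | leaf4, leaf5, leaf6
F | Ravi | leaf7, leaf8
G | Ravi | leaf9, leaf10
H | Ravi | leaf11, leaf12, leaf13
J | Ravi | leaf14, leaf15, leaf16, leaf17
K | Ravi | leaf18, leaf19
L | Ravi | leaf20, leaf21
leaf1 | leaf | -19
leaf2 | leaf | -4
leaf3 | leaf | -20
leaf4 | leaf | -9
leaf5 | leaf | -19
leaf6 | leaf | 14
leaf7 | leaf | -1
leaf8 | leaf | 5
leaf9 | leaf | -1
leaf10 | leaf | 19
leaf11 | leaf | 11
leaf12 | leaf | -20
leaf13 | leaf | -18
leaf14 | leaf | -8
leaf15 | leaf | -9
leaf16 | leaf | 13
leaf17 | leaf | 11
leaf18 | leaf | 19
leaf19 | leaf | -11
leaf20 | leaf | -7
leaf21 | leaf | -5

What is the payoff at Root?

D (Ravi): max(-19, -4, -20) = -4
E (Ravi): max(-9, -19, 14) = 14
F (Ravi): max(-1, 5) = 5
A (Wren): min(-4, 14, 5) = -4
G (Ravi): max(-1, 19) = 19
H (Ravi): max(11, -20, -18) = 11
B (Wren): min(19, 11) = 11
J (Ravi): max(-8, -9, 13, 11) = 13
K (Ravi): max(19, -11) = 19
L (Ravi): max(-7, -5) = -5
C (Wren): min(13, 19, -5) = -5
Root (Ravi): max(-4, 11, -5) = 11

11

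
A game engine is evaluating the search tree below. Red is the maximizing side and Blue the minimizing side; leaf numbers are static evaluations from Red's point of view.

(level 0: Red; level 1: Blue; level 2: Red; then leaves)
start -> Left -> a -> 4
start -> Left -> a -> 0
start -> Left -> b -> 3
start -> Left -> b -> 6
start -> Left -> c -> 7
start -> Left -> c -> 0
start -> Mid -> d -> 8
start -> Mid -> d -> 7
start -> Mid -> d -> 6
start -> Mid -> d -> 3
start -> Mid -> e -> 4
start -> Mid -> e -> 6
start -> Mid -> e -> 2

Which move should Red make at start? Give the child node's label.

a (Red): max(4, 0) = 4
b (Red): max(3, 6) = 6
c (Red): max(7, 0) = 7
Left (Blue): min(4, 6, 7) = 4
d (Red): max(8, 7, 6, 3) = 8
e (Red): max(4, 6, 2) = 6
Mid (Blue): min(8, 6) = 6
start (Red): max(4, 6) = 6
Red at start wants the highest of {Left=4, Mid=6}, so chooses Mid.

Mid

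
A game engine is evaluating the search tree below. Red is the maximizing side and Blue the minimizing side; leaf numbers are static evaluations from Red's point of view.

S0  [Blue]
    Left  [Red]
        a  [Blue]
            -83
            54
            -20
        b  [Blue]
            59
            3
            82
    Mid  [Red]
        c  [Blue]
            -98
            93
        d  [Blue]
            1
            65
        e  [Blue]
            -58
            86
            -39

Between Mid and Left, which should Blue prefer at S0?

c (Blue): min(-98, 93) = -98
d (Blue): min(1, 65) = 1
e (Blue): min(-58, 86, -39) = -58
Mid (Red): max(-98, 1, -58) = 1
a (Blue): min(-83, 54, -20) = -83
b (Blue): min(59, 3, 82) = 3
Left (Red): max(-83, 3) = 3
Blue prefers the lower value; Mid=1, Left=3. Mid is better since 1 < 3.

Mid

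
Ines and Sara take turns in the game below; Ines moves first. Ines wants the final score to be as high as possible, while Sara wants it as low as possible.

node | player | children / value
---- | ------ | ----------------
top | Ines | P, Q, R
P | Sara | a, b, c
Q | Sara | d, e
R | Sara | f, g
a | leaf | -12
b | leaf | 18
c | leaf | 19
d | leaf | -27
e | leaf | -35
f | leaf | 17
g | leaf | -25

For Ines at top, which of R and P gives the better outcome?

R (Sara): min(17, -25) = -25
P (Sara): min(-12, 18, 19) = -12
Ines prefers the higher value; R=-25, P=-12. P is better since -12 > -25.

P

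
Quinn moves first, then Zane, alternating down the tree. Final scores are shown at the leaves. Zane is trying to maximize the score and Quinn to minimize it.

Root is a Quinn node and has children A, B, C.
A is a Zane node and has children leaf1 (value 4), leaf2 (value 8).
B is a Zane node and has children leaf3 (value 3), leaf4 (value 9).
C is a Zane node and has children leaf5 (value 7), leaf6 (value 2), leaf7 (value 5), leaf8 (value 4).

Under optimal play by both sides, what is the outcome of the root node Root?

7

A (Zane): max(4, 8) = 8
B (Zane): max(3, 9) = 9
C (Zane): max(7, 2, 5, 4) = 7
Root (Quinn): min(8, 9, 7) = 7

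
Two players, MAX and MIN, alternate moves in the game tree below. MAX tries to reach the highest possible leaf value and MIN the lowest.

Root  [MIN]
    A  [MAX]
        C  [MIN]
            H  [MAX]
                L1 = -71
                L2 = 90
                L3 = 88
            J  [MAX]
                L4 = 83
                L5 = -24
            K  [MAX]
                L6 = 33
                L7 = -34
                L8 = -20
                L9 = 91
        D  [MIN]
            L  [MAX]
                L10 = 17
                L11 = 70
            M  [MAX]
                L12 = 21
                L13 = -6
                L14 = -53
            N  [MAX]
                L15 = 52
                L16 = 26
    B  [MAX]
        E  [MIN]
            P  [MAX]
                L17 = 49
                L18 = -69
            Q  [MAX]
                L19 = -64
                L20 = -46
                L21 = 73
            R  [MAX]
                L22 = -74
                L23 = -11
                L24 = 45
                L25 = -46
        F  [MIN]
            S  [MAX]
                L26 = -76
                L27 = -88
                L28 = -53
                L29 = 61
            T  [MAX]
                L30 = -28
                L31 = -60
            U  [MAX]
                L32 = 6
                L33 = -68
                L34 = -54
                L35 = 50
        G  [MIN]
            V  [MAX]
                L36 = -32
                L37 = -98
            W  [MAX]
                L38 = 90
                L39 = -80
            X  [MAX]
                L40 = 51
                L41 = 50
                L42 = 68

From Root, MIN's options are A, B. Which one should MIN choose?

H (MAX): max(-71, 90, 88) = 90
J (MAX): max(83, -24) = 83
K (MAX): max(33, -34, -20, 91) = 91
C (MIN): min(90, 83, 91) = 83
L (MAX): max(17, 70) = 70
M (MAX): max(21, -6, -53) = 21
N (MAX): max(52, 26) = 52
D (MIN): min(70, 21, 52) = 21
A (MAX): max(83, 21) = 83
P (MAX): max(49, -69) = 49
Q (MAX): max(-64, -46, 73) = 73
R (MAX): max(-74, -11, 45, -46) = 45
E (MIN): min(49, 73, 45) = 45
S (MAX): max(-76, -88, -53, 61) = 61
T (MAX): max(-28, -60) = -28
U (MAX): max(6, -68, -54, 50) = 50
F (MIN): min(61, -28, 50) = -28
V (MAX): max(-32, -98) = -32
W (MAX): max(90, -80) = 90
X (MAX): max(51, 50, 68) = 68
G (MIN): min(-32, 90, 68) = -32
B (MAX): max(45, -28, -32) = 45
Root (MIN): min(83, 45) = 45
MIN at Root wants the lowest of {A=83, B=45}, so chooses B.

B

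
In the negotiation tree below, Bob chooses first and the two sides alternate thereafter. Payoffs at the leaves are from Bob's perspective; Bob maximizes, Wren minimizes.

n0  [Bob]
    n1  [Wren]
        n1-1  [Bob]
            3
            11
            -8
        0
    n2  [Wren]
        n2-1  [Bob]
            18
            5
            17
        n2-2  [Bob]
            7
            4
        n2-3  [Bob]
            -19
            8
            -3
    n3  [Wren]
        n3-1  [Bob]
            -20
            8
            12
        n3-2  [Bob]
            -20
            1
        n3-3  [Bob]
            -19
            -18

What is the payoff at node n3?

n3-1 (Bob): max(-20, 8, 12) = 12
n3-2 (Bob): max(-20, 1) = 1
n3-3 (Bob): max(-19, -18) = -18
n3 (Wren): min(12, 1, -18) = -18

-18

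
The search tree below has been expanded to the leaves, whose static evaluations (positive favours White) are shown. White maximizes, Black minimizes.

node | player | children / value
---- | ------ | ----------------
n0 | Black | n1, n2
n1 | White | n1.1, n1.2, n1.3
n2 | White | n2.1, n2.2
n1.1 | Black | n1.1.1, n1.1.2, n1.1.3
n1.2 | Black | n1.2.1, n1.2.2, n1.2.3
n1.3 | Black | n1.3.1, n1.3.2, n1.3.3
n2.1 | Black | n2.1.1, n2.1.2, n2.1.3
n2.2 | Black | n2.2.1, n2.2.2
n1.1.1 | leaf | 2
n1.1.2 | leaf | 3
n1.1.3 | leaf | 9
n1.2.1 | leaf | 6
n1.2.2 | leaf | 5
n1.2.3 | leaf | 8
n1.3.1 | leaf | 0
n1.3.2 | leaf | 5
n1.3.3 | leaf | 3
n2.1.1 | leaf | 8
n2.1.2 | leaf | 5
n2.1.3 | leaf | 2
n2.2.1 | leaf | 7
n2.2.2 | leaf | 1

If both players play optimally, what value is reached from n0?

2

n1.1 (Black): min(2, 3, 9) = 2
n1.2 (Black): min(6, 5, 8) = 5
n1.3 (Black): min(0, 5, 3) = 0
n1 (White): max(2, 5, 0) = 5
n2.1 (Black): min(8, 5, 2) = 2
n2.2 (Black): min(7, 1) = 1
n2 (White): max(2, 1) = 2
n0 (Black): min(5, 2) = 2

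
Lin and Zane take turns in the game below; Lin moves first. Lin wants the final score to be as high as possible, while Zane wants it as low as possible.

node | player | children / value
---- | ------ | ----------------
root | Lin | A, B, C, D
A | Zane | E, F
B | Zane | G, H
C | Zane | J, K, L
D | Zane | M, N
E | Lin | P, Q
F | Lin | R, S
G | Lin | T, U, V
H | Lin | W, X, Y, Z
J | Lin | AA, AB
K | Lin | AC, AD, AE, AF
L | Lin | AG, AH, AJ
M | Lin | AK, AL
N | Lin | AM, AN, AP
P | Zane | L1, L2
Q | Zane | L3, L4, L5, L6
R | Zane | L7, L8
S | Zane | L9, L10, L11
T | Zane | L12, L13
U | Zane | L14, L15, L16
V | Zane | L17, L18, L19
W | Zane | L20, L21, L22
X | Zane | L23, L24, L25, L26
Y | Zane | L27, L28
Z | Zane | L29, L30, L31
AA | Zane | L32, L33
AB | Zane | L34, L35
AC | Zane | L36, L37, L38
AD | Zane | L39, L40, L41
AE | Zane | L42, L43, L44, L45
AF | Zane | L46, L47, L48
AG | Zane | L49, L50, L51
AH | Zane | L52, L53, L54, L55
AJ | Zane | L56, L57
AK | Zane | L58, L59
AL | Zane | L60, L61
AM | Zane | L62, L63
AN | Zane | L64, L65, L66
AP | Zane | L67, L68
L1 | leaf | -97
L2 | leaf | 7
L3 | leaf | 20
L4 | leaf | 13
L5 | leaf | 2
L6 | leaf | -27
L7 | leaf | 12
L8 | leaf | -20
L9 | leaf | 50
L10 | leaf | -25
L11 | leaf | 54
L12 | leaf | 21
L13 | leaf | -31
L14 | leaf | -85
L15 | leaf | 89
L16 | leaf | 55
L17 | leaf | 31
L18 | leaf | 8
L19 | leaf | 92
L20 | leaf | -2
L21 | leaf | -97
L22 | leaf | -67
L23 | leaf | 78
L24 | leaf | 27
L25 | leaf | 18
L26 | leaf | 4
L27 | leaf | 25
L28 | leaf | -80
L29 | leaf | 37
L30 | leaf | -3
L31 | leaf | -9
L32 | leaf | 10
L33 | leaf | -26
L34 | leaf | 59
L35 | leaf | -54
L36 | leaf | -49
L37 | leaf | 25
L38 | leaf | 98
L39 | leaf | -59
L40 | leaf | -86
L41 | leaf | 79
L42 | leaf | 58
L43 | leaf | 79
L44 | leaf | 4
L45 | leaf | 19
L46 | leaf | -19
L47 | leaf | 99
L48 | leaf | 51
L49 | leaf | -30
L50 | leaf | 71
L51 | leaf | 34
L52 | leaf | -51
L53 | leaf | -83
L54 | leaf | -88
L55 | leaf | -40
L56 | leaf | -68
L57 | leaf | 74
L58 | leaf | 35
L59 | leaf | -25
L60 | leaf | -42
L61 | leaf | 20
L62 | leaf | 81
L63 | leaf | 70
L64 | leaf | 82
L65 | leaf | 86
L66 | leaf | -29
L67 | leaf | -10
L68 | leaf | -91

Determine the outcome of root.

4

P (Zane): min(-97, 7) = -97
Q (Zane): min(20, 13, 2, -27) = -27
E (Lin): max(-97, -27) = -27
R (Zane): min(12, -20) = -20
S (Zane): min(50, -25, 54) = -25
F (Lin): max(-20, -25) = -20
A (Zane): min(-27, -20) = -27
T (Zane): min(21, -31) = -31
U (Zane): min(-85, 89, 55) = -85
V (Zane): min(31, 8, 92) = 8
G (Lin): max(-31, -85, 8) = 8
W (Zane): min(-2, -97, -67) = -97
X (Zane): min(78, 27, 18, 4) = 4
Y (Zane): min(25, -80) = -80
Z (Zane): min(37, -3, -9) = -9
H (Lin): max(-97, 4, -80, -9) = 4
B (Zane): min(8, 4) = 4
AA (Zane): min(10, -26) = -26
AB (Zane): min(59, -54) = -54
J (Lin): max(-26, -54) = -26
AC (Zane): min(-49, 25, 98) = -49
AD (Zane): min(-59, -86, 79) = -86
AE (Zane): min(58, 79, 4, 19) = 4
AF (Zane): min(-19, 99, 51) = -19
K (Lin): max(-49, -86, 4, -19) = 4
AG (Zane): min(-30, 71, 34) = -30
AH (Zane): min(-51, -83, -88, -40) = -88
AJ (Zane): min(-68, 74) = -68
L (Lin): max(-30, -88, -68) = -30
C (Zane): min(-26, 4, -30) = -30
AK (Zane): min(35, -25) = -25
AL (Zane): min(-42, 20) = -42
M (Lin): max(-25, -42) = -25
AM (Zane): min(81, 70) = 70
AN (Zane): min(82, 86, -29) = -29
AP (Zane): min(-10, -91) = -91
N (Lin): max(70, -29, -91) = 70
D (Zane): min(-25, 70) = -25
root (Lin): max(-27, 4, -30, -25) = 4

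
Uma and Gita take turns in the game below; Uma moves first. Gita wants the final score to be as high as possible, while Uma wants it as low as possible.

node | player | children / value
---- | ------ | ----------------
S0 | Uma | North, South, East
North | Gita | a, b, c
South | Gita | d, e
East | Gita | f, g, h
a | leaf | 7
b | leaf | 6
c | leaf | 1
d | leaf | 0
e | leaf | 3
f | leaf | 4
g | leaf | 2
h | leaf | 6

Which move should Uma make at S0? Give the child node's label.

North (Gita): max(7, 6, 1) = 7
South (Gita): max(0, 3) = 3
East (Gita): max(4, 2, 6) = 6
S0 (Uma): min(7, 3, 6) = 3
Uma at S0 wants the lowest of {North=7, South=3, East=6}, so chooses South.

South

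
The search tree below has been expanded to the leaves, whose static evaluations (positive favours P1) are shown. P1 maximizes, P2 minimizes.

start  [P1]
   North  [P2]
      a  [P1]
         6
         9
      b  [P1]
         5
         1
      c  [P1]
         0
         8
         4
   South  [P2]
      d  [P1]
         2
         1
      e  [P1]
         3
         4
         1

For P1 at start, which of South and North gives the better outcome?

d (P1): max(2, 1) = 2
e (P1): max(3, 4, 1) = 4
South (P2): min(2, 4) = 2
a (P1): max(6, 9) = 9
b (P1): max(5, 1) = 5
c (P1): max(0, 8, 4) = 8
North (P2): min(9, 5, 8) = 5
P1 prefers the higher value; South=2, North=5. North is better since 5 > 2.

North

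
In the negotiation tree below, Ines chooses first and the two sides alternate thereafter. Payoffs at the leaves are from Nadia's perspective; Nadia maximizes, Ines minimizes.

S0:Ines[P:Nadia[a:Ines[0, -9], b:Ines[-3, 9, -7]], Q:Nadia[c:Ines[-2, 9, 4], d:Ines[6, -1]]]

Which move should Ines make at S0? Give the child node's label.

a (Ines): min(0, -9) = -9
b (Ines): min(-3, 9, -7) = -7
P (Nadia): max(-9, -7) = -7
c (Ines): min(-2, 9, 4) = -2
d (Ines): min(6, -1) = -1
Q (Nadia): max(-2, -1) = -1
S0 (Ines): min(-7, -1) = -7
Ines at S0 wants the lowest of {P=-7, Q=-1}, so chooses P.

P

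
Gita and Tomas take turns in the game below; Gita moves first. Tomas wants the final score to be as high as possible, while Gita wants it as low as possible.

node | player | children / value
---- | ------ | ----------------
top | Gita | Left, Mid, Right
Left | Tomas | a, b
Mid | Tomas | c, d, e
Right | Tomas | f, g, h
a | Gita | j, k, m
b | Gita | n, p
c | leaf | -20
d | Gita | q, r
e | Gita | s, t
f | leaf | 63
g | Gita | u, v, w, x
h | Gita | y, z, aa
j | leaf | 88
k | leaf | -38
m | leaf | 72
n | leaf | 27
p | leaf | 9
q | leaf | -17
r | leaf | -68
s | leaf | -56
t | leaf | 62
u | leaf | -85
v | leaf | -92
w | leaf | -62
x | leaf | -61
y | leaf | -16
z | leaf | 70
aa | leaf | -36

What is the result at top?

-20

a (Gita): min(88, -38, 72) = -38
b (Gita): min(27, 9) = 9
Left (Tomas): max(-38, 9) = 9
d (Gita): min(-17, -68) = -68
e (Gita): min(-56, 62) = -56
Mid (Tomas): max(-20, -68, -56) = -20
g (Gita): min(-85, -92, -62, -61) = -92
h (Gita): min(-16, 70, -36) = -36
Right (Tomas): max(63, -92, -36) = 63
top (Gita): min(9, -20, 63) = -20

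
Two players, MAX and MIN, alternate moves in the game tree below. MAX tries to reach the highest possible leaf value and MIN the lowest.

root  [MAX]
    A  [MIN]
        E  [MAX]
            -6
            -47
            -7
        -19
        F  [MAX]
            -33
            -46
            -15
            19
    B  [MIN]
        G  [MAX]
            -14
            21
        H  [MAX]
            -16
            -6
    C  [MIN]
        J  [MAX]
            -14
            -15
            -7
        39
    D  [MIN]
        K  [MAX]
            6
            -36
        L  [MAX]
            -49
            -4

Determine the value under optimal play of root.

E (MAX): max(-6, -47, -7) = -6
F (MAX): max(-33, -46, -15, 19) = 19
A (MIN): min(-6, -19, 19) = -19
G (MAX): max(-14, 21) = 21
H (MAX): max(-16, -6) = -6
B (MIN): min(21, -6) = -6
J (MAX): max(-14, -15, -7) = -7
C (MIN): min(-7, 39) = -7
K (MAX): max(6, -36) = 6
L (MAX): max(-49, -4) = -4
D (MIN): min(6, -4) = -4
root (MAX): max(-19, -6, -7, -4) = -4

-4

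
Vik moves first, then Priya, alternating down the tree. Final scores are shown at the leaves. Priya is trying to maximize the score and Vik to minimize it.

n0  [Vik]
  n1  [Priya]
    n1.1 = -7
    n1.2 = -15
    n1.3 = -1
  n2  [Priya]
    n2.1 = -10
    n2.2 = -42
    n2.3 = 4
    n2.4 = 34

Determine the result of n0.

-1

n1 (Priya): max(-7, -15, -1) = -1
n2 (Priya): max(-10, -42, 4, 34) = 34
n0 (Vik): min(-1, 34) = -1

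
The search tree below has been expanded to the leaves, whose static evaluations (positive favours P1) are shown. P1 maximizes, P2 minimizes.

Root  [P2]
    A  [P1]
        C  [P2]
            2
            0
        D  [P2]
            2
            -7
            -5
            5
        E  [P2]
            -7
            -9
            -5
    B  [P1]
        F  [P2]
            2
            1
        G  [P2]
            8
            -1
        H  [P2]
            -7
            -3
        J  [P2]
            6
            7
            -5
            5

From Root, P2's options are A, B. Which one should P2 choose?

A

C (P2): min(2, 0) = 0
D (P2): min(2, -7, -5, 5) = -7
E (P2): min(-7, -9, -5) = -9
A (P1): max(0, -7, -9) = 0
F (P2): min(2, 1) = 1
G (P2): min(8, -1) = -1
H (P2): min(-7, -3) = -7
J (P2): min(6, 7, -5, 5) = -5
B (P1): max(1, -1, -7, -5) = 1
Root (P2): min(0, 1) = 0
P2 at Root wants the lowest of {A=0, B=1}, so chooses A.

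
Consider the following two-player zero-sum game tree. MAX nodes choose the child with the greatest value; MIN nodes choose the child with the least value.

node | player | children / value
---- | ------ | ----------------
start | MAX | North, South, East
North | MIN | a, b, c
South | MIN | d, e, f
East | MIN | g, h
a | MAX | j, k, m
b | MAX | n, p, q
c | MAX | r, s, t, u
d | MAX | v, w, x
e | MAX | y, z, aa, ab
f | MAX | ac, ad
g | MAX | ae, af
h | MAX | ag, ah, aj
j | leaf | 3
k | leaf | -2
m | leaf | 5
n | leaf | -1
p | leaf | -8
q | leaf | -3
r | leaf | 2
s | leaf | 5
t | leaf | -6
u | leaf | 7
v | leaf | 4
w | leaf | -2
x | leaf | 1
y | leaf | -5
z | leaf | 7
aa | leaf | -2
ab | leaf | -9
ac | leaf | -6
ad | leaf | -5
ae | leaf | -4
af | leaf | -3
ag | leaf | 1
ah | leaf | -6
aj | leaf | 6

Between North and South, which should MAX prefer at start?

a (MAX): max(3, -2, 5) = 5
b (MAX): max(-1, -8, -3) = -1
c (MAX): max(2, 5, -6, 7) = 7
North (MIN): min(5, -1, 7) = -1
d (MAX): max(4, -2, 1) = 4
e (MAX): max(-5, 7, -2, -9) = 7
f (MAX): max(-6, -5) = -5
South (MIN): min(4, 7, -5) = -5
MAX prefers the higher value; North=-1, South=-5. North is better since -1 > -5.

North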